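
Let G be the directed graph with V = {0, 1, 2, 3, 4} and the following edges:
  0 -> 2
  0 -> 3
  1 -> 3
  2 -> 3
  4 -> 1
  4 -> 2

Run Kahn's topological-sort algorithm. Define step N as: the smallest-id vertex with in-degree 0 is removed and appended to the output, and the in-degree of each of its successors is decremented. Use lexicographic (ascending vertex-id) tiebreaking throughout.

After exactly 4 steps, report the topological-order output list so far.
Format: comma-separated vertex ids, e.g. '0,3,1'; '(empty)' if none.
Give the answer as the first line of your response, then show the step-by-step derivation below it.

0,4,1,2

step 1: output 0; order=[0]; indeg=(0,1,1,2,0)
step 2: output 4; order=[0,4]; indeg=(0,0,0,2,0)
step 3: output 1; order=[0,4,1]; indeg=(0,0,0,1,0)
step 4: output 2; order=[0,4,1,2]; indeg=(0,0,0,0,0)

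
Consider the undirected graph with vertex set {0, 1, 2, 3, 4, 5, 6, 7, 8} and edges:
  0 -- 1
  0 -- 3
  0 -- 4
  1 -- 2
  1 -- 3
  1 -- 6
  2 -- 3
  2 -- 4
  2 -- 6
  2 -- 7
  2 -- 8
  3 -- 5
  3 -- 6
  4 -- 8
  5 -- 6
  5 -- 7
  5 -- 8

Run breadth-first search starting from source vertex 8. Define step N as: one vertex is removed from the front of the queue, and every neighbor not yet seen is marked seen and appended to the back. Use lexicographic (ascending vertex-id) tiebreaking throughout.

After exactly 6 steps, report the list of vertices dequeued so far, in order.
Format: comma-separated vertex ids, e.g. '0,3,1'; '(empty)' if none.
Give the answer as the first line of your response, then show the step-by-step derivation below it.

8,2,4,5,1,3

step 1: dequeue 8; queue=[2,4,5]; order=8
step 2: dequeue 2; queue=[4,5,1,3,6,7]; order=8,2
step 3: dequeue 4; queue=[5,1,3,6,7,0]; order=8,2,4
step 4: dequeue 5; queue=[1,3,6,7,0]; order=8,2,4,5
step 5: dequeue 1; queue=[3,6,7,0]; order=8,2,4,5,1
step 6: dequeue 3; queue=[6,7,0]; order=8,2,4,5,1,3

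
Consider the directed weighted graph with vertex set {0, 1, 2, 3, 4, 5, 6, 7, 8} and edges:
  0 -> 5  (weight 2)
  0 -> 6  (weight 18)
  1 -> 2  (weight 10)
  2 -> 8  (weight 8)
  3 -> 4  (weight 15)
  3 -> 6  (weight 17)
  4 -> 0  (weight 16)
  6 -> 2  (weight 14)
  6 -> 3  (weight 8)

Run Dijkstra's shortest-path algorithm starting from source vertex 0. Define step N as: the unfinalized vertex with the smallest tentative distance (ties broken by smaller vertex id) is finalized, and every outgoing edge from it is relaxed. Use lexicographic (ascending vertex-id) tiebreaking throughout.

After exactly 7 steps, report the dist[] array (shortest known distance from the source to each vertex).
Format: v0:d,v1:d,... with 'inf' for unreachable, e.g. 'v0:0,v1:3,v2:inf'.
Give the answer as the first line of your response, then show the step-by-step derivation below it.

v0:0,v1:inf,v2:32,v3:26,v4:41,v5:2,v6:18,v7:inf,v8:40

step 1: dist = v0:0,v1:inf,v2:inf,v3:inf,v4:inf,v5:2,v6:18,v7:inf,v8:inf
step 2: dist = v0:0,v1:inf,v2:inf,v3:inf,v4:inf,v5:2,v6:18,v7:inf,v8:inf
step 3: dist = v0:0,v1:inf,v2:32,v3:26,v4:inf,v5:2,v6:18,v7:inf,v8:inf
step 4: dist = v0:0,v1:inf,v2:32,v3:26,v4:41,v5:2,v6:18,v7:inf,v8:inf
step 5: dist = v0:0,v1:inf,v2:32,v3:26,v4:41,v5:2,v6:18,v7:inf,v8:40
step 6: dist = v0:0,v1:inf,v2:32,v3:26,v4:41,v5:2,v6:18,v7:inf,v8:40
step 7: dist = v0:0,v1:inf,v2:32,v3:26,v4:41,v5:2,v6:18,v7:inf,v8:40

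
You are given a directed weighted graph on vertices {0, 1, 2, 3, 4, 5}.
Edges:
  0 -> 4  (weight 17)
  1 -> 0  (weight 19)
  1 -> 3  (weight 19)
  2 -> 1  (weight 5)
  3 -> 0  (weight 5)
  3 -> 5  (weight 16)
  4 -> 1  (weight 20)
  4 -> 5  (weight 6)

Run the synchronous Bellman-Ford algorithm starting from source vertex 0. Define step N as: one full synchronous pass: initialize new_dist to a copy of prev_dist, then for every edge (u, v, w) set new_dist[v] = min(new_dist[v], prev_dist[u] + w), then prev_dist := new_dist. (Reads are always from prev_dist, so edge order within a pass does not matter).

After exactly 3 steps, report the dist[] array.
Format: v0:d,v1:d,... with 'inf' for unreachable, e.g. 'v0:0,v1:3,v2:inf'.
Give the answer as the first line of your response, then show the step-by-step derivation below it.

v0:0,v1:37,v2:inf,v3:56,v4:17,v5:23

step 1: dist = v0:0,v1:inf,v2:inf,v3:inf,v4:17,v5:inf
step 2: dist = v0:0,v1:37,v2:inf,v3:inf,v4:17,v5:23
step 3: dist = v0:0,v1:37,v2:inf,v3:56,v4:17,v5:23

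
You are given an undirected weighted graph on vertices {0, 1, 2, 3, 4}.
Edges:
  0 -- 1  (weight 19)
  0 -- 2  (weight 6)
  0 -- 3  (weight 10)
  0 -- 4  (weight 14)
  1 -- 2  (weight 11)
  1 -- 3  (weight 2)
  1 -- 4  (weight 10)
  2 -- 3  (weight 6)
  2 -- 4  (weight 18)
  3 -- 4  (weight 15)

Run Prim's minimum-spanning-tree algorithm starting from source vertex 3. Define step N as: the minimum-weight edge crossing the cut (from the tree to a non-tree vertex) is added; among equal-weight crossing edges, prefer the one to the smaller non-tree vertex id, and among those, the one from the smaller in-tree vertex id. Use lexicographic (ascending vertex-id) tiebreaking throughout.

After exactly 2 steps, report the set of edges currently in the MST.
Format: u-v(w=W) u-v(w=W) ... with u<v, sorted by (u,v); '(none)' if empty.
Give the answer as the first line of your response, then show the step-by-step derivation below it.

1-3(w=2) 2-3(w=6)

step 1: add edge 1-3 (w=2); MST = {1-3(w=2)}
step 2: add edge 2-3 (w=6); MST = {1-3(w=2) 2-3(w=6)}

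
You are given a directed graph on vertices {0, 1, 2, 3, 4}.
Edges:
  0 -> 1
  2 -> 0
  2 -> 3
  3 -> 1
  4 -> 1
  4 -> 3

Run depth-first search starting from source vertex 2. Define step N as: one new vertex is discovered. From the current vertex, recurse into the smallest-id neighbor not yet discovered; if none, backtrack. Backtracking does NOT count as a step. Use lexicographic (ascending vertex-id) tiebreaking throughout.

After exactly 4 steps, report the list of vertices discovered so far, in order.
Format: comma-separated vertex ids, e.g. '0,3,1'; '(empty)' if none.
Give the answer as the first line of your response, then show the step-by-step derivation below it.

2,0,1,3

step 1: discover 2; path=2; order=2
step 2: discover 0; path=2>0; order=2,0
step 3: discover 1; path=2>0>1; order=2,0,1
step 4: discover 3; path=2>3; order=2,0,1,3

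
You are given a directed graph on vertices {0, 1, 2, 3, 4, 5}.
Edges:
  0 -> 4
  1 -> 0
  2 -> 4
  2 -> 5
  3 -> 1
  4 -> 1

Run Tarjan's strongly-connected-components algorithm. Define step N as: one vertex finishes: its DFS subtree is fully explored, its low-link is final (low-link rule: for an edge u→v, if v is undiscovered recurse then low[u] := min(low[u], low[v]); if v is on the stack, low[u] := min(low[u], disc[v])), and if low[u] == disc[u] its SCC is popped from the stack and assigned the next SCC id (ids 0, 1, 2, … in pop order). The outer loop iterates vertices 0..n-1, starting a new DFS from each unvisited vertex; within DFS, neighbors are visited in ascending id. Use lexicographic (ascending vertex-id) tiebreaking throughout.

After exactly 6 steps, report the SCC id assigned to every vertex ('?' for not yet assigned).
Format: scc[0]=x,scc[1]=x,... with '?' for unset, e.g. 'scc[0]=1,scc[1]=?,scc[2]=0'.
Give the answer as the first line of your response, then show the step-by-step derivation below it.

scc[0]=0,scc[1]=0,scc[2]=2,scc[3]=3,scc[4]=0,scc[5]=1

step 1: low=(low[0]=0,low[1]=0,low[2]=?,low[3]=?,low[4]=1,low[5]=?); scc=(scc[0]=?,scc[1]=?,scc[2]=?,scc[3]=?,scc[4]=?,scc[5]=?)
step 2: low=(low[0]=0,low[1]=0,low[2]=?,low[3]=?,low[4]=0,low[5]=?); scc=(scc[0]=?,scc[1]=?,scc[2]=?,scc[3]=?,scc[4]=?,scc[5]=?)
step 3: low=(low[0]=0,low[1]=0,low[2]=?,low[3]=?,low[4]=0,low[5]=?); scc=(scc[0]=0,scc[1]=0,scc[2]=?,scc[3]=?,scc[4]=0,scc[5]=?)
step 4: low=(low[0]=0,low[1]=0,low[2]=3,low[3]=?,low[4]=0,low[5]=4); scc=(scc[0]=0,scc[1]=0,scc[2]=?,scc[3]=?,scc[4]=0,scc[5]=1)
step 5: low=(low[0]=0,low[1]=0,low[2]=3,low[3]=?,low[4]=0,low[5]=4); scc=(scc[0]=0,scc[1]=0,scc[2]=2,scc[3]=?,scc[4]=0,scc[5]=1)
step 6: low=(low[0]=0,low[1]=0,low[2]=3,low[3]=5,low[4]=0,low[5]=4); scc=(scc[0]=0,scc[1]=0,scc[2]=2,scc[3]=3,scc[4]=0,scc[5]=1)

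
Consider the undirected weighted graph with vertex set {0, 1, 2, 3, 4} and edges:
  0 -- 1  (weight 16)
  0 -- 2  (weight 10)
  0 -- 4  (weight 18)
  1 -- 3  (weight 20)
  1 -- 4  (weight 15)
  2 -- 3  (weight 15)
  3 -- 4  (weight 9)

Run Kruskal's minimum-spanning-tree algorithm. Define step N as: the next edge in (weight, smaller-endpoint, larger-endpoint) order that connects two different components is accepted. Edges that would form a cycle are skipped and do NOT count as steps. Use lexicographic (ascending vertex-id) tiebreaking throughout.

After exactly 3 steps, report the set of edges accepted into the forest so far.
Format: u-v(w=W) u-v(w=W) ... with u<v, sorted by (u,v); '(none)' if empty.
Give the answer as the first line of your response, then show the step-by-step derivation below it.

0-2(w=10) 1-4(w=15) 3-4(w=9)

step 1: add edge 3-4 (w=9); MST = {3-4(w=9)}
step 2: add edge 0-2 (w=10); MST = {0-2(w=10) 3-4(w=9)}
step 3: add edge 1-4 (w=15); MST = {0-2(w=10) 1-4(w=15) 3-4(w=9)}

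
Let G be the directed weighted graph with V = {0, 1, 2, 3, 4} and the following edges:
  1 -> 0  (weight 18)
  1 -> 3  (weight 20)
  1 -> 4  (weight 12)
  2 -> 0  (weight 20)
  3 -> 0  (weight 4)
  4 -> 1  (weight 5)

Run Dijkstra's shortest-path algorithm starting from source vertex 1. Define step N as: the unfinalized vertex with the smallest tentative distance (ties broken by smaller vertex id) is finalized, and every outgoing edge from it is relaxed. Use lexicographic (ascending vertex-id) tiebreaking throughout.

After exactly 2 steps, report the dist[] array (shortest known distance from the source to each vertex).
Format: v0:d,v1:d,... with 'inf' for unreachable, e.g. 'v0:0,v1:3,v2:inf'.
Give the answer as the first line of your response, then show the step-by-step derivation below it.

v0:18,v1:0,v2:inf,v3:20,v4:12

step 1: dist = v0:18,v1:0,v2:inf,v3:20,v4:12
step 2: dist = v0:18,v1:0,v2:inf,v3:20,v4:12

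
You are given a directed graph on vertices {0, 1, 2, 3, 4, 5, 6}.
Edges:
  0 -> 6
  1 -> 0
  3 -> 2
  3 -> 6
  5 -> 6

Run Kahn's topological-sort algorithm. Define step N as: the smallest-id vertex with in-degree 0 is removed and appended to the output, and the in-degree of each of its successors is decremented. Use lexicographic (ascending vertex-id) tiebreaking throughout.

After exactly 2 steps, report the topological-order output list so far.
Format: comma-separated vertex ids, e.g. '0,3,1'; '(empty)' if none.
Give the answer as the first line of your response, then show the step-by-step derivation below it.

1,0

step 1: output 1; order=[1]; indeg=(0,0,1,0,0,0,3)
step 2: output 0; order=[1,0]; indeg=(0,0,1,0,0,0,2)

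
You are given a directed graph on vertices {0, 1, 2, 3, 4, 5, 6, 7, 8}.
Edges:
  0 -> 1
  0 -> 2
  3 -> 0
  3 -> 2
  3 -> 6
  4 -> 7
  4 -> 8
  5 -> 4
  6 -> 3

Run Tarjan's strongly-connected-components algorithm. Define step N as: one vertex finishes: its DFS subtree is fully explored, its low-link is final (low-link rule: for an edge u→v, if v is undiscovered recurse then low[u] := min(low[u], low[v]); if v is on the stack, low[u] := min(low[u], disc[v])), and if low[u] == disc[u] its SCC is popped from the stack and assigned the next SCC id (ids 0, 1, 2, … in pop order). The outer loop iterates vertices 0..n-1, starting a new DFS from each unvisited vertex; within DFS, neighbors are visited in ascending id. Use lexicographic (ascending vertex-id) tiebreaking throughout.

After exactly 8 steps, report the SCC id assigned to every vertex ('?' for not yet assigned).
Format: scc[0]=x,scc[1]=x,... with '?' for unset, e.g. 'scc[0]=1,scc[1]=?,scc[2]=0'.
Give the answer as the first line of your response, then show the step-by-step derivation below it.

scc[0]=2,scc[1]=0,scc[2]=1,scc[3]=3,scc[4]=6,scc[5]=?,scc[6]=3,scc[7]=4,scc[8]=5

step 1: low=(low[0]=0,low[1]=1,low[2]=?,low[3]=?,low[4]=?,low[5]=?,low[6]=?,low[7]=?,low[8]=?); scc=(scc[0]=?,scc[1]=0,scc[2]=?,scc[3]=?,scc[4]=?,scc[5]=?,scc[6]=?,scc[7]=?,scc[8]=?)
step 2: low=(low[0]=0,low[1]=1,low[2]=2,low[3]=?,low[4]=?,low[5]=?,low[6]=?,low[7]=?,low[8]=?); scc=(scc[0]=?,scc[1]=0,scc[2]=1,scc[3]=?,scc[4]=?,scc[5]=?,scc[6]=?,scc[7]=?,scc[8]=?)
step 3: low=(low[0]=0,low[1]=1,low[2]=2,low[3]=?,low[4]=?,low[5]=?,low[6]=?,low[7]=?,low[8]=?); scc=(scc[0]=2,scc[1]=0,scc[2]=1,scc[3]=?,scc[4]=?,scc[5]=?,scc[6]=?,scc[7]=?,scc[8]=?)
step 4: low=(low[0]=0,low[1]=1,low[2]=2,low[3]=3,low[4]=?,low[5]=?,low[6]=3,low[7]=?,low[8]=?); scc=(scc[0]=2,scc[1]=0,scc[2]=1,scc[3]=?,scc[4]=?,scc[5]=?,scc[6]=?,scc[7]=?,scc[8]=?)
step 5: low=(low[0]=0,low[1]=1,low[2]=2,low[3]=3,low[4]=?,low[5]=?,low[6]=3,low[7]=?,low[8]=?); scc=(scc[0]=2,scc[1]=0,scc[2]=1,scc[3]=3,scc[4]=?,scc[5]=?,scc[6]=3,scc[7]=?,scc[8]=?)
step 6: low=(low[0]=0,low[1]=1,low[2]=2,low[3]=3,low[4]=5,low[5]=?,low[6]=3,low[7]=6,low[8]=?); scc=(scc[0]=2,scc[1]=0,scc[2]=1,scc[3]=3,scc[4]=?,scc[5]=?,scc[6]=3,scc[7]=4,scc[8]=?)
step 7: low=(low[0]=0,low[1]=1,low[2]=2,low[3]=3,low[4]=5,low[5]=?,low[6]=3,low[7]=6,low[8]=7); scc=(scc[0]=2,scc[1]=0,scc[2]=1,scc[3]=3,scc[4]=?,scc[5]=?,scc[6]=3,scc[7]=4,scc[8]=5)
step 8: low=(low[0]=0,low[1]=1,low[2]=2,low[3]=3,low[4]=5,low[5]=?,low[6]=3,low[7]=6,low[8]=7); scc=(scc[0]=2,scc[1]=0,scc[2]=1,scc[3]=3,scc[4]=6,scc[5]=?,scc[6]=3,scc[7]=4,scc[8]=5)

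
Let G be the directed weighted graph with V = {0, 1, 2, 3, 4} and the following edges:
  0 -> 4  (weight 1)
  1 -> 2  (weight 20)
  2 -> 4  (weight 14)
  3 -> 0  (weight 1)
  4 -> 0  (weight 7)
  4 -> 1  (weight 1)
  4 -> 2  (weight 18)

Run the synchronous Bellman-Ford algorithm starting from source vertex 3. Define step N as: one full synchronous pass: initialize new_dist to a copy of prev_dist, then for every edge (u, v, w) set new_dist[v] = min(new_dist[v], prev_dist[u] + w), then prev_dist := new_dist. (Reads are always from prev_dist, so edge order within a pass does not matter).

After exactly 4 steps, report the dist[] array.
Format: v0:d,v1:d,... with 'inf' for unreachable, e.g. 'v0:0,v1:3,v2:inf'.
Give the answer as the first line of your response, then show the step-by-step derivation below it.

v0:1,v1:3,v2:20,v3:0,v4:2

step 1: dist = v0:1,v1:inf,v2:inf,v3:0,v4:inf
step 2: dist = v0:1,v1:inf,v2:inf,v3:0,v4:2
step 3: dist = v0:1,v1:3,v2:20,v3:0,v4:2
step 4: dist = v0:1,v1:3,v2:20,v3:0,v4:2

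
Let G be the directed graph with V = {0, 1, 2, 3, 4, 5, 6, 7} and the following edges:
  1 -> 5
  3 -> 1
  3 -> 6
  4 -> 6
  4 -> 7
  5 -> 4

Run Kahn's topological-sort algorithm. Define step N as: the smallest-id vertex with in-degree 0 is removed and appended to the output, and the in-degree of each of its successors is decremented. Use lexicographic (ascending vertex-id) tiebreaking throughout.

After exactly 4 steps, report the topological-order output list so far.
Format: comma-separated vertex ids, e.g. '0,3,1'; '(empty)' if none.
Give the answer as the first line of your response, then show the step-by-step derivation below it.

0,2,3,1

step 1: output 0; order=[0]; indeg=(0,1,0,0,1,1,2,1)
step 2: output 2; order=[0,2]; indeg=(0,1,0,0,1,1,2,1)
step 3: output 3; order=[0,2,3]; indeg=(0,0,0,0,1,1,1,1)
step 4: output 1; order=[0,2,3,1]; indeg=(0,0,0,0,1,0,1,1)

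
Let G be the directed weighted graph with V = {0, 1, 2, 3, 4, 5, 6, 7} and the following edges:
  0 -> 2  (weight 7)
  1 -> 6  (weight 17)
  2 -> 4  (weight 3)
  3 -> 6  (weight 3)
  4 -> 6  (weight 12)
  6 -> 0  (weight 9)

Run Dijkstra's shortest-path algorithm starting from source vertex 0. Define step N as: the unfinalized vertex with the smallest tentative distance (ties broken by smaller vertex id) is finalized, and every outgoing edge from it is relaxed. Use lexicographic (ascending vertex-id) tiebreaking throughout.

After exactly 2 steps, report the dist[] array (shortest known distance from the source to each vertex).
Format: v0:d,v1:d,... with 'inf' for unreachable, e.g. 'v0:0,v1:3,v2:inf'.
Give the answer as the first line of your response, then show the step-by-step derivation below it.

v0:0,v1:inf,v2:7,v3:inf,v4:10,v5:inf,v6:inf,v7:inf

step 1: dist = v0:0,v1:inf,v2:7,v3:inf,v4:inf,v5:inf,v6:inf,v7:inf
step 2: dist = v0:0,v1:inf,v2:7,v3:inf,v4:10,v5:inf,v6:inf,v7:inf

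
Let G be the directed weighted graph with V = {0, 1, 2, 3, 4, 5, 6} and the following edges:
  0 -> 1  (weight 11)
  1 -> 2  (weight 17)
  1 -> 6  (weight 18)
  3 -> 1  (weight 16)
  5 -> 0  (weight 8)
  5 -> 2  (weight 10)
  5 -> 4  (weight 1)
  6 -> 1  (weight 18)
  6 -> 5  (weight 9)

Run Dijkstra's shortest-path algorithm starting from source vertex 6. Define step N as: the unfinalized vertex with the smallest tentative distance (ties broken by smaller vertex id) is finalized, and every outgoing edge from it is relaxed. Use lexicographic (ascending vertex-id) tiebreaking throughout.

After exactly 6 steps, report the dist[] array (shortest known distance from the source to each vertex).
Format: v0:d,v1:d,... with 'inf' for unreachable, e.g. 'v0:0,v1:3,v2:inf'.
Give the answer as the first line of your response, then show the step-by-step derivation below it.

v0:17,v1:18,v2:19,v3:inf,v4:10,v5:9,v6:0

step 1: dist = v0:inf,v1:18,v2:inf,v3:inf,v4:inf,v5:9,v6:0
step 2: dist = v0:17,v1:18,v2:19,v3:inf,v4:10,v5:9,v6:0
step 3: dist = v0:17,v1:18,v2:19,v3:inf,v4:10,v5:9,v6:0
step 4: dist = v0:17,v1:18,v2:19,v3:inf,v4:10,v5:9,v6:0
step 5: dist = v0:17,v1:18,v2:19,v3:inf,v4:10,v5:9,v6:0
step 6: dist = v0:17,v1:18,v2:19,v3:inf,v4:10,v5:9,v6:0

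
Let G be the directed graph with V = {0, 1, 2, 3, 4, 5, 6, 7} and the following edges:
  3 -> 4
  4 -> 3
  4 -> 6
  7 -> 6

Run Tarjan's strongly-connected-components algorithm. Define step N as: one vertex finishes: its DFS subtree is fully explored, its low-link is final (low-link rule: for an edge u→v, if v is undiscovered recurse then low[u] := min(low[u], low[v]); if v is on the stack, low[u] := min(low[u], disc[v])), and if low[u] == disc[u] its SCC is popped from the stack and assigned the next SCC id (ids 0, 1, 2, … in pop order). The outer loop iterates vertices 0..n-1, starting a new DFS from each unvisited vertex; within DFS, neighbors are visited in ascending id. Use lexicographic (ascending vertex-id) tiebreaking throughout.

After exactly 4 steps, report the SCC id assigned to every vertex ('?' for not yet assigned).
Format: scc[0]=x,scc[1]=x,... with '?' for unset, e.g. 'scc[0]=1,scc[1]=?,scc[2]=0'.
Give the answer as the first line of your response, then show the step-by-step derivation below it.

scc[0]=0,scc[1]=1,scc[2]=2,scc[3]=?,scc[4]=?,scc[5]=?,scc[6]=3,scc[7]=?

step 1: low=(low[0]=0,low[1]=?,low[2]=?,low[3]=?,low[4]=?,low[5]=?,low[6]=?,low[7]=?); scc=(scc[0]=0,scc[1]=?,scc[2]=?,scc[3]=?,scc[4]=?,scc[5]=?,scc[6]=?,scc[7]=?)
step 2: low=(low[0]=0,low[1]=1,low[2]=?,low[3]=?,low[4]=?,low[5]=?,low[6]=?,low[7]=?); scc=(scc[0]=0,scc[1]=1,scc[2]=?,scc[3]=?,scc[4]=?,scc[5]=?,scc[6]=?,scc[7]=?)
step 3: low=(low[0]=0,low[1]=1,low[2]=2,low[3]=?,low[4]=?,low[5]=?,low[6]=?,low[7]=?); scc=(scc[0]=0,scc[1]=1,scc[2]=2,scc[3]=?,scc[4]=?,scc[5]=?,scc[6]=?,scc[7]=?)
step 4: low=(low[0]=0,low[1]=1,low[2]=2,low[3]=3,low[4]=3,low[5]=?,low[6]=5,low[7]=?); scc=(scc[0]=0,scc[1]=1,scc[2]=2,scc[3]=?,scc[4]=?,scc[5]=?,scc[6]=3,scc[7]=?)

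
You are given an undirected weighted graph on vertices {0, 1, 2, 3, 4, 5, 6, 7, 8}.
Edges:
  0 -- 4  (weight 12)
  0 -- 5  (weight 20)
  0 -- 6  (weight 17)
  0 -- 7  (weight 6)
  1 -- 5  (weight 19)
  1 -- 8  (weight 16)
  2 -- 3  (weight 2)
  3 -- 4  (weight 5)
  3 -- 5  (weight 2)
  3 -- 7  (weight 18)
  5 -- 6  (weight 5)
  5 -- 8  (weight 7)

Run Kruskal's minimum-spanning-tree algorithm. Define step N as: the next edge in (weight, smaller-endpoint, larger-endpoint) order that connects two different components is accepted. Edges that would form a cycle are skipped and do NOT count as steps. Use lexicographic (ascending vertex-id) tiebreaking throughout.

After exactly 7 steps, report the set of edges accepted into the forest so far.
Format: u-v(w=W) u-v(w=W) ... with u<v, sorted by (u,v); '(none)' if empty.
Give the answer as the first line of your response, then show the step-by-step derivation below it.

0-4(w=12) 0-7(w=6) 2-3(w=2) 3-4(w=5) 3-5(w=2) 5-6(w=5) 5-8(w=7)

step 1: add edge 2-3 (w=2); MST = {2-3(w=2)}
step 2: add edge 3-5 (w=2); MST = {2-3(w=2) 3-5(w=2)}
step 3: add edge 3-4 (w=5); MST = {2-3(w=2) 3-4(w=5) 3-5(w=2)}
step 4: add edge 5-6 (w=5); MST = {2-3(w=2) 3-4(w=5) 3-5(w=2) 5-6(w=5)}
step 5: add edge 0-7 (w=6); MST = {0-7(w=6) 2-3(w=2) 3-4(w=5) 3-5(w=2) 5-6(w=5)}
step 6: add edge 5-8 (w=7); MST = {0-7(w=6) 2-3(w=2) 3-4(w=5) 3-5(w=2) 5-6(w=5) 5-8(w=7)}
step 7: add edge 0-4 (w=12); MST = {0-4(w=12) 0-7(w=6) 2-3(w=2) 3-4(w=5) 3-5(w=2) 5-6(w=5) 5-8(w=7)}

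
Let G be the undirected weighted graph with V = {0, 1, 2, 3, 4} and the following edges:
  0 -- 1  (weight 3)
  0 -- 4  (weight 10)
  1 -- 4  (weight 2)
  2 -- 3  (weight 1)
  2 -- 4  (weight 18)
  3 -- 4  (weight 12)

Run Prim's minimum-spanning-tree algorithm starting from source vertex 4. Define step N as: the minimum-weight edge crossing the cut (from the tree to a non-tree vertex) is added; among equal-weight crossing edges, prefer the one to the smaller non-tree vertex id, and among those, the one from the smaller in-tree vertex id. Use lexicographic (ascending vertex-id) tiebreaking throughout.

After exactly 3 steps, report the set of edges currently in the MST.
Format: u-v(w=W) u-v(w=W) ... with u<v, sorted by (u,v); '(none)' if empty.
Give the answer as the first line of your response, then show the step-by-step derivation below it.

0-1(w=3) 1-4(w=2) 3-4(w=12)

step 1: add edge 1-4 (w=2); MST = {1-4(w=2)}
step 2: add edge 0-1 (w=3); MST = {0-1(w=3) 1-4(w=2)}
step 3: add edge 3-4 (w=12); MST = {0-1(w=3) 1-4(w=2) 3-4(w=12)}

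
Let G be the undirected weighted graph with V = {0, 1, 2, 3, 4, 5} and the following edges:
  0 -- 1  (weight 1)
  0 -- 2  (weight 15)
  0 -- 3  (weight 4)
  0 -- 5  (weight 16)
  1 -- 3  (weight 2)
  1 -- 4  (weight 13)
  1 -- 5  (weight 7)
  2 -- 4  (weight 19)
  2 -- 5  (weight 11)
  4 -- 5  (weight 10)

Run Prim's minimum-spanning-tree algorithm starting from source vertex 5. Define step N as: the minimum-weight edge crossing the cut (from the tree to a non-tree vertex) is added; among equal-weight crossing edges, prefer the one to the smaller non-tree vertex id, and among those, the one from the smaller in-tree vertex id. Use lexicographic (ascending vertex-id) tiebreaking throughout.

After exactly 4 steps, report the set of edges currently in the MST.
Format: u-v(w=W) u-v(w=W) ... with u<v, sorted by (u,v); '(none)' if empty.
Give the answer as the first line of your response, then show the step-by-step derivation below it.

0-1(w=1) 1-3(w=2) 1-5(w=7) 4-5(w=10)

step 1: add edge 1-5 (w=7); MST = {1-5(w=7)}
step 2: add edge 0-1 (w=1); MST = {0-1(w=1) 1-5(w=7)}
step 3: add edge 1-3 (w=2); MST = {0-1(w=1) 1-3(w=2) 1-5(w=7)}
step 4: add edge 4-5 (w=10); MST = {0-1(w=1) 1-3(w=2) 1-5(w=7) 4-5(w=10)}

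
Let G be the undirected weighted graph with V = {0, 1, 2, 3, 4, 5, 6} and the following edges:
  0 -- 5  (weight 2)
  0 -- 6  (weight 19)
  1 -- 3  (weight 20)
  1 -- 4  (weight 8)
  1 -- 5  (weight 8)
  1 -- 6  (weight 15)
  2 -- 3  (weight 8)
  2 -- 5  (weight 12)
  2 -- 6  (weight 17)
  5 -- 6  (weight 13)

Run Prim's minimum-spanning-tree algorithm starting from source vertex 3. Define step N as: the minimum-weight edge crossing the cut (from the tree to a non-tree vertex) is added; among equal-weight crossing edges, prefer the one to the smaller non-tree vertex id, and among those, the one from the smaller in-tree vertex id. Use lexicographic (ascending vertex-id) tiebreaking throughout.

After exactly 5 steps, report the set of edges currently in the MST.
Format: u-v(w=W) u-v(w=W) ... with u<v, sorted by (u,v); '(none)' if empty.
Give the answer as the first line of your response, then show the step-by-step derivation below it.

0-5(w=2) 1-4(w=8) 1-5(w=8) 2-3(w=8) 2-5(w=12)

step 1: add edge 2-3 (w=8); MST = {2-3(w=8)}
step 2: add edge 2-5 (w=12); MST = {2-3(w=8) 2-5(w=12)}
step 3: add edge 0-5 (w=2); MST = {0-5(w=2) 2-3(w=8) 2-5(w=12)}
step 4: add edge 1-5 (w=8); MST = {0-5(w=2) 1-5(w=8) 2-3(w=8) 2-5(w=12)}
step 5: add edge 1-4 (w=8); MST = {0-5(w=2) 1-4(w=8) 1-5(w=8) 2-3(w=8) 2-5(w=12)}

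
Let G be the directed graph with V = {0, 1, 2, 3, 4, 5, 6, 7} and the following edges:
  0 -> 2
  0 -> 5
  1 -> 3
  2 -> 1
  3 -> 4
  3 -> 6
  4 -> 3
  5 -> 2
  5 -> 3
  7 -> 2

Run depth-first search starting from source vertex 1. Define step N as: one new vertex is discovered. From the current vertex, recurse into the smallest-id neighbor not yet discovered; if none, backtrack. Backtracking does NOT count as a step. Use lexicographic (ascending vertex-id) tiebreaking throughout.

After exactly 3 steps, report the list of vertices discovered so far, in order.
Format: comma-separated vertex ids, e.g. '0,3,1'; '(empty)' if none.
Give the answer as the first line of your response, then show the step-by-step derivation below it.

1,3,4

step 1: discover 1; path=1; order=1
step 2: discover 3; path=1>3; order=1,3
step 3: discover 4; path=1>3>4; order=1,3,4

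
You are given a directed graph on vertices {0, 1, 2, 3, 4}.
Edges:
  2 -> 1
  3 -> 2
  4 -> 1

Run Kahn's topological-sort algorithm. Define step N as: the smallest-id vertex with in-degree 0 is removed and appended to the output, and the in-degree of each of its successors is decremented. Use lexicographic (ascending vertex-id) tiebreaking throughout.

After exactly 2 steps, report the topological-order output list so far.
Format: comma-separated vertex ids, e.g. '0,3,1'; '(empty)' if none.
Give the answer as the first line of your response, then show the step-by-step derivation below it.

0,3

step 1: output 0; order=[0]; indeg=(0,2,1,0,0)
step 2: output 3; order=[0,3]; indeg=(0,2,0,0,0)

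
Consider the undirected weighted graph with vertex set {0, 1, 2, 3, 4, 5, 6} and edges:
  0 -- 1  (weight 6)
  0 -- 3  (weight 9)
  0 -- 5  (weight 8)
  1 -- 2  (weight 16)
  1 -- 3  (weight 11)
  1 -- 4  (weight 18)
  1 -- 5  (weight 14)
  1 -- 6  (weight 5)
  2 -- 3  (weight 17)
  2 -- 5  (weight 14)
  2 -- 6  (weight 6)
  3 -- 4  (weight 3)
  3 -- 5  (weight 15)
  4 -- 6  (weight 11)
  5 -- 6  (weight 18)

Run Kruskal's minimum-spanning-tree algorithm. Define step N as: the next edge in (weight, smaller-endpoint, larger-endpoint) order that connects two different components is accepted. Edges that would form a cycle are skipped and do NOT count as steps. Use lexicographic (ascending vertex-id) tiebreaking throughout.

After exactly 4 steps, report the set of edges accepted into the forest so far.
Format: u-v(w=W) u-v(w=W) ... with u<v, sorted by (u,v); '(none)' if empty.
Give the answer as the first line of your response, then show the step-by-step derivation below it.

0-1(w=6) 1-6(w=5) 2-6(w=6) 3-4(w=3)

step 1: add edge 3-4 (w=3); MST = {3-4(w=3)}
step 2: add edge 1-6 (w=5); MST = {1-6(w=5) 3-4(w=3)}
step 3: add edge 0-1 (w=6); MST = {0-1(w=6) 1-6(w=5) 3-4(w=3)}
step 4: add edge 2-6 (w=6); MST = {0-1(w=6) 1-6(w=5) 2-6(w=6) 3-4(w=3)}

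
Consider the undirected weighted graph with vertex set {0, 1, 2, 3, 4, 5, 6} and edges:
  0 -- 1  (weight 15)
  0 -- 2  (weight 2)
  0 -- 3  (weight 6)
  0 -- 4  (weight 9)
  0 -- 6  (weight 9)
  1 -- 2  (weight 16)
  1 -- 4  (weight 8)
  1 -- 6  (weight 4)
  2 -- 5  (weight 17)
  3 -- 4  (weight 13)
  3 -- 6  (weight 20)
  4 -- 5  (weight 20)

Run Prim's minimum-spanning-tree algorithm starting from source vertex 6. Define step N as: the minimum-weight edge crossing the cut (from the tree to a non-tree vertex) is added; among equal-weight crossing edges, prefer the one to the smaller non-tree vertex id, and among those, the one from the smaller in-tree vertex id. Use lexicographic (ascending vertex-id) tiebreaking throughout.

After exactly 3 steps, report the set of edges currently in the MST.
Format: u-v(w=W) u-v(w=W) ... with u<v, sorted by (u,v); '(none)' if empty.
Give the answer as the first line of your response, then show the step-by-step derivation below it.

0-4(w=9) 1-4(w=8) 1-6(w=4)

step 1: add edge 1-6 (w=4); MST = {1-6(w=4)}
step 2: add edge 1-4 (w=8); MST = {1-4(w=8) 1-6(w=4)}
step 3: add edge 0-4 (w=9); MST = {0-4(w=9) 1-4(w=8) 1-6(w=4)}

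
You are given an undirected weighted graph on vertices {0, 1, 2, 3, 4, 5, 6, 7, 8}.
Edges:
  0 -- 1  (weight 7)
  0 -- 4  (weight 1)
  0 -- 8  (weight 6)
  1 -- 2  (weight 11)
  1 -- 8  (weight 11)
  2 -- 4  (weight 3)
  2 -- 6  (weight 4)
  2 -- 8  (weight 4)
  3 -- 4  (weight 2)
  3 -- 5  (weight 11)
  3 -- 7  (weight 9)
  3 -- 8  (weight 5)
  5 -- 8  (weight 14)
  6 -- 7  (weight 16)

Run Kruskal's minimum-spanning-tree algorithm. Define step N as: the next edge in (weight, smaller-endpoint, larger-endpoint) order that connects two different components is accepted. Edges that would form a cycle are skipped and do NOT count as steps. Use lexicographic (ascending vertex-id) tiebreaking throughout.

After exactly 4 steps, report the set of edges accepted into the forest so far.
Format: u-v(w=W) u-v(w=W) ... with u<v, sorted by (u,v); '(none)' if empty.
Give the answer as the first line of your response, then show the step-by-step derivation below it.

0-4(w=1) 2-4(w=3) 2-6(w=4) 3-4(w=2)

step 1: add edge 0-4 (w=1); MST = {0-4(w=1)}
step 2: add edge 3-4 (w=2); MST = {0-4(w=1) 3-4(w=2)}
step 3: add edge 2-4 (w=3); MST = {0-4(w=1) 2-4(w=3) 3-4(w=2)}
step 4: add edge 2-6 (w=4); MST = {0-4(w=1) 2-4(w=3) 2-6(w=4) 3-4(w=2)}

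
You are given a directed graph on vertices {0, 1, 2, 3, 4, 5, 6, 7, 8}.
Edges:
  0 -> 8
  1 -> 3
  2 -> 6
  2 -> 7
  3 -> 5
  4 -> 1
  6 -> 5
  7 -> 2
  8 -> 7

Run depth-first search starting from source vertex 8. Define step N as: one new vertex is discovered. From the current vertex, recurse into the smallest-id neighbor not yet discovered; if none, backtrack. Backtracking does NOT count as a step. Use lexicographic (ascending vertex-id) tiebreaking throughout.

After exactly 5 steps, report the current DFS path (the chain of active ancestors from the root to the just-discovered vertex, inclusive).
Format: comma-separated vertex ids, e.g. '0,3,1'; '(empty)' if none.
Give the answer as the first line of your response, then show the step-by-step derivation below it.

8,7,2,6,5

step 1: discover 8; path=8; order=8
step 2: discover 7; path=8>7; order=8,7
step 3: discover 2; path=8>7>2; order=8,7,2
step 4: discover 6; path=8>7>2>6; order=8,7,2,6
step 5: discover 5; path=8>7>2>6>5; order=8,7,2,6,5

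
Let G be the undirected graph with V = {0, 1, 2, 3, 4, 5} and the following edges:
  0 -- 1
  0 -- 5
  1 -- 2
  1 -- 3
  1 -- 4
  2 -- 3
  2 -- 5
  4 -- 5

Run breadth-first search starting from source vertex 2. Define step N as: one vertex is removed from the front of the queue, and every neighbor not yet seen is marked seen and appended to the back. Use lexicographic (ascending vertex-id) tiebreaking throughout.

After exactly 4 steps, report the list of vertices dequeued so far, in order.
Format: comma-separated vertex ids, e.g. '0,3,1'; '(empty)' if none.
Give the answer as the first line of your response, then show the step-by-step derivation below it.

2,1,3,5

step 1: dequeue 2; queue=[1,3,5]; order=2
step 2: dequeue 1; queue=[3,5,0,4]; order=2,1
step 3: dequeue 3; queue=[5,0,4]; order=2,1,3
step 4: dequeue 5; queue=[0,4]; order=2,1,3,5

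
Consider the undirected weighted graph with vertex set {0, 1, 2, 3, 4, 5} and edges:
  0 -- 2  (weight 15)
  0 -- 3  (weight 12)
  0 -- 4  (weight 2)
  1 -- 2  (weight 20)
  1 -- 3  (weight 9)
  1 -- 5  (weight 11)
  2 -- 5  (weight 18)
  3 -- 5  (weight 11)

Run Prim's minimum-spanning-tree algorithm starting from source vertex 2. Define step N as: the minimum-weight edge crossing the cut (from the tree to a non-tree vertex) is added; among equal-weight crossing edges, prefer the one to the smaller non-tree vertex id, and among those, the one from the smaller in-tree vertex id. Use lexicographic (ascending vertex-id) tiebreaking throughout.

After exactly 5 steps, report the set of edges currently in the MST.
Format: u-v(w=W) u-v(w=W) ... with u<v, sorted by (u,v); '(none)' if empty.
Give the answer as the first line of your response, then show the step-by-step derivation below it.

0-2(w=15) 0-3(w=12) 0-4(w=2) 1-3(w=9) 1-5(w=11)

step 1: add edge 0-2 (w=15); MST = {0-2(w=15)}
step 2: add edge 0-4 (w=2); MST = {0-2(w=15) 0-4(w=2)}
step 3: add edge 0-3 (w=12); MST = {0-2(w=15) 0-3(w=12) 0-4(w=2)}
step 4: add edge 1-3 (w=9); MST = {0-2(w=15) 0-3(w=12) 0-4(w=2) 1-3(w=9)}
step 5: add edge 1-5 (w=11); MST = {0-2(w=15) 0-3(w=12) 0-4(w=2) 1-3(w=9) 1-5(w=11)}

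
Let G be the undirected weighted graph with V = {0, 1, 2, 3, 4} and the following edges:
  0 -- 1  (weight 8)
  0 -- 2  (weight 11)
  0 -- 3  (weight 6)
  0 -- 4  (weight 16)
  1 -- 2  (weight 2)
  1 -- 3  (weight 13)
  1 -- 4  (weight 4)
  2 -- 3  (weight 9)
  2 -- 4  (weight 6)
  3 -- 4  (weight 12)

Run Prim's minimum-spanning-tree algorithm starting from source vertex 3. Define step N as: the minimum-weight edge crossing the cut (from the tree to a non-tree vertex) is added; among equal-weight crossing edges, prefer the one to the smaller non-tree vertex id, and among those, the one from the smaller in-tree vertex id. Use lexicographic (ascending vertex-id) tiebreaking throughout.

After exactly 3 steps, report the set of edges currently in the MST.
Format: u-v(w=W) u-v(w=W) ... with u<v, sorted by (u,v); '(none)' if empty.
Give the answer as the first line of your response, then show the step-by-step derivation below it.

0-1(w=8) 0-3(w=6) 1-2(w=2)

step 1: add edge 0-3 (w=6); MST = {0-3(w=6)}
step 2: add edge 0-1 (w=8); MST = {0-1(w=8) 0-3(w=6)}
step 3: add edge 1-2 (w=2); MST = {0-1(w=8) 0-3(w=6) 1-2(w=2)}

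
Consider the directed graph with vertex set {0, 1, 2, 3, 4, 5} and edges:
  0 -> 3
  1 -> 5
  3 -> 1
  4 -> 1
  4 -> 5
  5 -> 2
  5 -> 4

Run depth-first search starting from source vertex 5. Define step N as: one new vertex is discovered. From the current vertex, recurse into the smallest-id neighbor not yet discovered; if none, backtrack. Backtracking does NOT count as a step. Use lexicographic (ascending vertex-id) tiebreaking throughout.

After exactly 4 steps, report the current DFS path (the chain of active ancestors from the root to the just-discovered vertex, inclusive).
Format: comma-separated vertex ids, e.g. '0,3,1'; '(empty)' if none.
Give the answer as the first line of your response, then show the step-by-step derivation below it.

5,4,1

step 1: discover 5; path=5; order=5
step 2: discover 2; path=5>2; order=5,2
step 3: discover 4; path=5>4; order=5,2,4
step 4: discover 1; path=5>4>1; order=5,2,4,1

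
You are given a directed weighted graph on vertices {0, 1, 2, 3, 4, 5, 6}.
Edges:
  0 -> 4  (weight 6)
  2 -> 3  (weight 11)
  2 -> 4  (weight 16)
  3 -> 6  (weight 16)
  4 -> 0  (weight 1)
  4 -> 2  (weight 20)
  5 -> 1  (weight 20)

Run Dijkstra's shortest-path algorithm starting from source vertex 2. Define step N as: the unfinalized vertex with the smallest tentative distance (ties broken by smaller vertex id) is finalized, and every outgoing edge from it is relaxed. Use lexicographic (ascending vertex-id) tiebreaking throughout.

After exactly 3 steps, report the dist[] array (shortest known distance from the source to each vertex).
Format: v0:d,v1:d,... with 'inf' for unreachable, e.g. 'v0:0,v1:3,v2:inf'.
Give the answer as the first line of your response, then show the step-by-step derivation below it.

v0:17,v1:inf,v2:0,v3:11,v4:16,v5:inf,v6:27

step 1: dist = v0:inf,v1:inf,v2:0,v3:11,v4:16,v5:inf,v6:inf
step 2: dist = v0:inf,v1:inf,v2:0,v3:11,v4:16,v5:inf,v6:27
step 3: dist = v0:17,v1:inf,v2:0,v3:11,v4:16,v5:inf,v6:27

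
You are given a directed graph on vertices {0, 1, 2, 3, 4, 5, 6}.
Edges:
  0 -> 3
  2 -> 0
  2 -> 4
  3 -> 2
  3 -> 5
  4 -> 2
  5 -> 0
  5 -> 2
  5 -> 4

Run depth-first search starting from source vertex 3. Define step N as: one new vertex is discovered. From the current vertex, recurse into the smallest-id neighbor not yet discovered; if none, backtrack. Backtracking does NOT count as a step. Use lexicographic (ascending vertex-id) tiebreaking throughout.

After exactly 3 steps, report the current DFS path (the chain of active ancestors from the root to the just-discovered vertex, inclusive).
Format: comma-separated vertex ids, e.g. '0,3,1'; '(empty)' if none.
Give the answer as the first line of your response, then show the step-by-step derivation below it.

3,2,0

step 1: discover 3; path=3; order=3
step 2: discover 2; path=3>2; order=3,2
step 3: discover 0; path=3>2>0; order=3,2,0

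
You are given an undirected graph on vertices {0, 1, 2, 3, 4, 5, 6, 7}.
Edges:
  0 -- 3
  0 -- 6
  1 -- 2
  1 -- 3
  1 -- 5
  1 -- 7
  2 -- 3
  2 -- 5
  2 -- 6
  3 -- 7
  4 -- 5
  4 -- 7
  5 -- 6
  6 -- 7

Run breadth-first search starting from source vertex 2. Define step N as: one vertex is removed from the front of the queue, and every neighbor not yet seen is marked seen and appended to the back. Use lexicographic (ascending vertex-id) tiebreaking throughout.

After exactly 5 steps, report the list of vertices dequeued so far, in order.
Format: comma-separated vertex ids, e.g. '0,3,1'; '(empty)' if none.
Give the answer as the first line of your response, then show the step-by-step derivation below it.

2,1,3,5,6

step 1: dequeue 2; queue=[1,3,5,6]; order=2
step 2: dequeue 1; queue=[3,5,6,7]; order=2,1
step 3: dequeue 3; queue=[5,6,7,0]; order=2,1,3
step 4: dequeue 5; queue=[6,7,0,4]; order=2,1,3,5
step 5: dequeue 6; queue=[7,0,4]; order=2,1,3,5,6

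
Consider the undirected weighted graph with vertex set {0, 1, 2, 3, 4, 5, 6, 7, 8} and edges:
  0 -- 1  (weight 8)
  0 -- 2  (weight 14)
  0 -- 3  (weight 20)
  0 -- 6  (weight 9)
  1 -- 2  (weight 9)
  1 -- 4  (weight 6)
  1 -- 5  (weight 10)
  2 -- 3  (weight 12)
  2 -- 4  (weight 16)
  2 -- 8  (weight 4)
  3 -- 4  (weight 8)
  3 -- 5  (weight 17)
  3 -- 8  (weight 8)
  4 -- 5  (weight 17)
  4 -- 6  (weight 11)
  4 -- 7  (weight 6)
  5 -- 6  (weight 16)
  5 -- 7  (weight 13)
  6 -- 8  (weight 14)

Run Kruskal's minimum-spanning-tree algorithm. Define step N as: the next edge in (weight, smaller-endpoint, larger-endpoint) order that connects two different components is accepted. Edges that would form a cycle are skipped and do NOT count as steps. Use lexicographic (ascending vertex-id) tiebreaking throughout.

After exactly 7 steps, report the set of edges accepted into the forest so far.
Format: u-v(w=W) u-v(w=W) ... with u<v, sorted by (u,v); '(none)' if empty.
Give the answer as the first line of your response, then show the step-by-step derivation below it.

0-1(w=8) 0-6(w=9) 1-4(w=6) 2-8(w=4) 3-4(w=8) 3-8(w=8) 4-7(w=6)

step 1: add edge 2-8 (w=4); MST = {2-8(w=4)}
step 2: add edge 1-4 (w=6); MST = {1-4(w=6) 2-8(w=4)}
step 3: add edge 4-7 (w=6); MST = {1-4(w=6) 2-8(w=4) 4-7(w=6)}
step 4: add edge 0-1 (w=8); MST = {0-1(w=8) 1-4(w=6) 2-8(w=4) 4-7(w=6)}
step 5: add edge 3-4 (w=8); MST = {0-1(w=8) 1-4(w=6) 2-8(w=4) 3-4(w=8) 4-7(w=6)}
step 6: add edge 3-8 (w=8); MST = {0-1(w=8) 1-4(w=6) 2-8(w=4) 3-4(w=8) 3-8(w=8) 4-7(w=6)}
step 7: add edge 0-6 (w=9); MST = {0-1(w=8) 0-6(w=9) 1-4(w=6) 2-8(w=4) 3-4(w=8) 3-8(w=8) 4-7(w=6)}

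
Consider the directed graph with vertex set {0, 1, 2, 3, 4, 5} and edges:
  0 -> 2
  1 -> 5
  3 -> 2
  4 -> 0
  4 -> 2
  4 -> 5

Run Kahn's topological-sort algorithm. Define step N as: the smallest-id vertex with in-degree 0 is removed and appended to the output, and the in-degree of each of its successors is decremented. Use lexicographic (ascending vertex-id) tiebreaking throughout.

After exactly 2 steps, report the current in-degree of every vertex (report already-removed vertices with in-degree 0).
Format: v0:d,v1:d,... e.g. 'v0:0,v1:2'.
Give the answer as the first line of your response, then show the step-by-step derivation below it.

v0:1,v1:0,v2:2,v3:0,v4:0,v5:1

step 1: output 1; order=[1]; indeg=(1,0,3,0,0,1)
step 2: output 3; order=[1,3]; indeg=(1,0,2,0,0,1)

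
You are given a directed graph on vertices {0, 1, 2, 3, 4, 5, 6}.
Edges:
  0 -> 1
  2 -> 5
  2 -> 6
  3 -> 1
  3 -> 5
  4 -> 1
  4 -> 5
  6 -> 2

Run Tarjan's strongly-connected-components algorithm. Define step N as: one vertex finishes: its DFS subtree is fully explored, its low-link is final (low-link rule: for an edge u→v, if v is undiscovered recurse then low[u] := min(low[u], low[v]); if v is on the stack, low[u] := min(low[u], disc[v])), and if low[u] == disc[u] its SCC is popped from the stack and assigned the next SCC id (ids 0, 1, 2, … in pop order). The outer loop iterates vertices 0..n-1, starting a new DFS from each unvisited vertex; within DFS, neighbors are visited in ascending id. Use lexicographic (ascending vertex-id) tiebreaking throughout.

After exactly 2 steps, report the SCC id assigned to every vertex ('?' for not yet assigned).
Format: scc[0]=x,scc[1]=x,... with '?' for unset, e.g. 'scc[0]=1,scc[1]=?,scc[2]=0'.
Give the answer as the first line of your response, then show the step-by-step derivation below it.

scc[0]=1,scc[1]=0,scc[2]=?,scc[3]=?,scc[4]=?,scc[5]=?,scc[6]=?

step 1: low=(low[0]=0,low[1]=1,low[2]=?,low[3]=?,low[4]=?,low[5]=?,low[6]=?); scc=(scc[0]=?,scc[1]=0,scc[2]=?,scc[3]=?,scc[4]=?,scc[5]=?,scc[6]=?)
step 2: low=(low[0]=0,low[1]=1,low[2]=?,low[3]=?,low[4]=?,low[5]=?,low[6]=?); scc=(scc[0]=1,scc[1]=0,scc[2]=?,scc[3]=?,scc[4]=?,scc[5]=?,scc[6]=?)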